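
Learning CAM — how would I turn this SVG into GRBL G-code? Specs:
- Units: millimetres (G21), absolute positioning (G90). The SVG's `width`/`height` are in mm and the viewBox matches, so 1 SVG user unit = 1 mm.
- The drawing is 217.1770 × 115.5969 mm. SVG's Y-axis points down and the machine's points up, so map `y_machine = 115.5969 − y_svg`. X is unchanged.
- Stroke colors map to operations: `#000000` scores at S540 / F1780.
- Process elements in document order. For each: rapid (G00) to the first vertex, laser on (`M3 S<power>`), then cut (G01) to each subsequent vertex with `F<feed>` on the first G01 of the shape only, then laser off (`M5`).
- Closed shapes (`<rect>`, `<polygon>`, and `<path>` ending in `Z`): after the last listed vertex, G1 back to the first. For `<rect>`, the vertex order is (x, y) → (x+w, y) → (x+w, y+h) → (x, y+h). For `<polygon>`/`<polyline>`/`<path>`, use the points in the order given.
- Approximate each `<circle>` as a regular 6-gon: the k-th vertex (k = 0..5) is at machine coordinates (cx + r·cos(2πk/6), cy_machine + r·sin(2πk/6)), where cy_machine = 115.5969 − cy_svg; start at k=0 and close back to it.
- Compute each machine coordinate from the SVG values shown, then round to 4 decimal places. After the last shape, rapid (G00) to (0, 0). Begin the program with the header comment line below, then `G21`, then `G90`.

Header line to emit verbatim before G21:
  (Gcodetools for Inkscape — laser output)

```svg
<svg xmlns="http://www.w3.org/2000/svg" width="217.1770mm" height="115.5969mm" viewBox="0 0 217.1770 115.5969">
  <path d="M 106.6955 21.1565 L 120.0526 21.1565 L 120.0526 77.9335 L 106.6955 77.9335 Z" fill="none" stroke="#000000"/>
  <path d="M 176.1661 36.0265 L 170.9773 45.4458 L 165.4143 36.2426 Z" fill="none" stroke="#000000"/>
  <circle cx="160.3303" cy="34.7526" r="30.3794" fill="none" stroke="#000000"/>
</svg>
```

viewBox `0 0 217.1770 115.5969` with mm width/height → 1 unit = 1 mm. Flip: y_m = 115.5969 − y_svg.

**Shape 1** — `<path>` rectangle, stroke `#000000` → score (S540, F1780). Machine vertices: (106.6955,94.4404) → (120.0526,94.4404) → (120.0526,37.6634) → (106.6955,37.6634) → (106.6955,94.4404). Closed: final G1 returns to the first vertex.

**Shape 2** — `<path>` regular polygon, stroke `#000000` → score (S540, F1780). Machine vertices: (176.1661,79.5704) → (170.9773,70.1511) → (165.4143,79.3543) → (176.1661,79.5704). Closed: final G1 returns to the first vertex.

**Shape 3** — `<circle>` circle, stroke `#000000` → score (S540, F1780). Machine vertices: (190.7097,80.8443) → (175.5200,107.1536) → (145.1406,107.1536) → (129.9509,80.8443) → (145.1406,54.5350) → (175.5200,54.5350) → (190.7097,80.8443). Closed: final G1 returns to the first vertex.

(Gcodetools for Inkscape — laser output)
G21
G90
G00 X106.6955 Y94.4404
M3 S540
G01 X120.0526 Y94.4404 F1780
G01 X120.0526 Y37.6634
G01 X106.6955 Y37.6634
G01 X106.6955 Y94.4404
M5
G00 X176.1661 Y79.5704
M3 S540
G01 X170.9773 Y70.1511 F1780
G01 X165.4143 Y79.3543
G01 X176.1661 Y79.5704
M5
G00 X190.7097 Y80.8443
M3 S540
G01 X175.5200 Y107.1536 F1780
G01 X145.1406 Y107.1536
G01 X129.9509 Y80.8443
G01 X145.1406 Y54.5350
G01 X175.5200 Y54.5350
G01 X190.7097 Y80.8443
M5
G00 X0.0000 Y0.0000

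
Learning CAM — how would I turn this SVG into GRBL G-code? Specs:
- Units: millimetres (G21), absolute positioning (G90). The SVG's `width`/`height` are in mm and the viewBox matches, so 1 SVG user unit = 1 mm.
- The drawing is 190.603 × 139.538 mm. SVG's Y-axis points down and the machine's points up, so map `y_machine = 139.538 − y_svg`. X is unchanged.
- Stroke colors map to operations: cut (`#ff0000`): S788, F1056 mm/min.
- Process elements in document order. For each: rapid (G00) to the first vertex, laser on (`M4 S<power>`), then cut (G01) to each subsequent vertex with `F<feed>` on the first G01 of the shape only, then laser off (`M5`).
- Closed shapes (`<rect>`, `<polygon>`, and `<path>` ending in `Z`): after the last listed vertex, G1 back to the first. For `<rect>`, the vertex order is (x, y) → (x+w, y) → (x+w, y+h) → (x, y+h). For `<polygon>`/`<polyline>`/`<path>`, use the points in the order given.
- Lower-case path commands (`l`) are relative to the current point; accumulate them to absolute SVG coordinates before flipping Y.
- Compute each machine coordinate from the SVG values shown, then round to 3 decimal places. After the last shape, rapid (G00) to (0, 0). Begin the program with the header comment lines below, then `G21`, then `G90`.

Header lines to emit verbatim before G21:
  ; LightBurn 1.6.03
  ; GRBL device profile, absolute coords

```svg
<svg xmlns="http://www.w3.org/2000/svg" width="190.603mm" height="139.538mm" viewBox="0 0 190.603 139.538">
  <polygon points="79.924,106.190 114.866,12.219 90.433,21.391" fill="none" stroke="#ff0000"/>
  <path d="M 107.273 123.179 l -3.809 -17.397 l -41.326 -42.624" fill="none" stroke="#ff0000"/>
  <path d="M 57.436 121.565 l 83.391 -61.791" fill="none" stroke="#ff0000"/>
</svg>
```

1 u = 1 mm; y_m = 139.538 − y.

[1] `<polygon>` closed polygon, #ff0000→cut S788 F1056: (79.924,33.348) → (114.866,127.319) → (90.433,118.147) → (79.924,33.348) (closed)

[2] `<path>` open polyline, #ff0000→cut S788 F1056: (107.273,16.359) → (103.464,33.756) → (62.138,76.380)

[3] `<path>` line segment, #ff0000→cut S788 F1056: (57.436,17.973) → (140.827,79.764)

; LightBurn 1.6.03
; GRBL device profile, absolute coords
G21
G90
G00 X79.924 Y33.348
M4 S788
G01 X114.866 Y127.319 F1056
G01 X90.433 Y118.147
G01 X79.924 Y33.348
M5
G00 X107.273 Y16.359
M4 S788
G01 X103.464 Y33.756 F1056
G01 X62.138 Y76.380
M5
G00 X57.436 Y17.973
M4 S788
G01 X140.827 Y79.764 F1056
M5
G00 X0.000 Y0.000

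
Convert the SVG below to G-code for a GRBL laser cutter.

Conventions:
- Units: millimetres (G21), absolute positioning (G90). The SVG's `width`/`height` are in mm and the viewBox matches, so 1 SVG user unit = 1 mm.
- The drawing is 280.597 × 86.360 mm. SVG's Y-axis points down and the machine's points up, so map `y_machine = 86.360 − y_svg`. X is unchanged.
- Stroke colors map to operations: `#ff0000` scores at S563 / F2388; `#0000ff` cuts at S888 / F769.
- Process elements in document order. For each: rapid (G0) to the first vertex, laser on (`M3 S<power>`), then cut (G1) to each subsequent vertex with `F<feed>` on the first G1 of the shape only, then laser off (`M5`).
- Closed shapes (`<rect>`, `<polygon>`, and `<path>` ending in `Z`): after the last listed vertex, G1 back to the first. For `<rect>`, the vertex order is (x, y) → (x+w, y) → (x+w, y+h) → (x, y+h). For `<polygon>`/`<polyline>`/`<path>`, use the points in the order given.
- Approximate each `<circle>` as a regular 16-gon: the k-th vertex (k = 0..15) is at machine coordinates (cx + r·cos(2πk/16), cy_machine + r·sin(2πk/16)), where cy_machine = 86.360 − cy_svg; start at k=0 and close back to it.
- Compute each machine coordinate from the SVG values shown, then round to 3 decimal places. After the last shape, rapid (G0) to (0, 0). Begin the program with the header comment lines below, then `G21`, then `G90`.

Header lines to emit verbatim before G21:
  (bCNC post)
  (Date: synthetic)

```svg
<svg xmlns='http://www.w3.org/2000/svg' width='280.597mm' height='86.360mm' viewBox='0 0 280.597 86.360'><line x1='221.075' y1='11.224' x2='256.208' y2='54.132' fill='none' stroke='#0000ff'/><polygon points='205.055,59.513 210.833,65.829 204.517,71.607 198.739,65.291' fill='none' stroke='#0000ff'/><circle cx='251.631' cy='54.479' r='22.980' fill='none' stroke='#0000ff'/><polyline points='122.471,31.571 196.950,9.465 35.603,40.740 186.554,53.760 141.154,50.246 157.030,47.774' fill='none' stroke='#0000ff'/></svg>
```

(bCNC post)
(Date: synthetic)
G21
G90
G0 X221.075 Y75.136
M3 S888
G1 X256.208 Y32.228 F769
M5
G0 X205.055 Y26.847
M3 S888
G1 X210.833 Y20.531 F769
G1 X204.517 Y14.753
G1 X198.739 Y21.069
G1 X205.055 Y26.847
M5
G0 X274.611 Y31.881
M3 S888
G1 X272.862 Y40.675 F769
G1 X267.880 Y48.130
G1 X260.425 Y53.112
G1 X251.631 Y54.861
G1 X242.837 Y53.112
G1 X235.382 Y48.130
G1 X230.400 Y40.675
G1 X228.651 Y31.881
G1 X230.400 Y23.087
G1 X235.382 Y15.632
G1 X242.837 Y10.650
G1 X251.631 Y8.901
G1 X260.425 Y10.650
G1 X267.880 Y15.632
G1 X272.862 Y23.087
G1 X274.611 Y31.881
M5
G0 X122.471 Y54.789
M3 S888
G1 X196.950 Y76.895 F769
G1 X35.603 Y45.620
G1 X186.554 Y32.600
G1 X141.154 Y36.114
G1 X157.030 Y38.586
M5
G0 X0.000 Y0.000

Since the viewBox matches the mm dimensions, user units are millimetres directly. The only transform is the Y-flip y_m = 86.360 − y_svg.

Shape 1 is a line segment drawn with `<line>`. Its stroke #0000ff means cut at S888, F769. After flipping Y the toolpath is (221.075,75.136) → (256.208,32.228).

Shape 2 is a regular polygon drawn with `<polygon>`. Its stroke #0000ff means cut at S888, F769. After flipping Y the toolpath is (205.055,26.847) → (210.833,20.531) → (204.517,14.753) → (198.739,21.069) → (205.055,26.847), returning to the start.

Shape 3 is a circle drawn with `<circle>`. Its stroke #0000ff means cut at S888, F769. After flipping Y the toolpath is (274.611,31.881) → (272.862,40.675) → (267.880,48.130) → (260.425,53.112) → (251.631,54.861) → (242.837,53.112) → (235.382,48.130) → (230.400,40.675) → (228.651,31.881) → (230.400,23.087) → (235.382,15.632) → (242.837,10.650) → (251.631,8.901) → (260.425,10.650) → (267.880,15.632) → (272.862,23.087) → (274.611,31.881), returning to the start.

Shape 4 is a open polyline drawn with `<polyline>`. Its stroke #0000ff means cut at S888, F769. After flipping Y the toolpath is (122.471,54.789) → (196.950,76.895) → (35.603,45.620) → (186.554,32.600) → (141.154,36.114) → (157.030,38.586).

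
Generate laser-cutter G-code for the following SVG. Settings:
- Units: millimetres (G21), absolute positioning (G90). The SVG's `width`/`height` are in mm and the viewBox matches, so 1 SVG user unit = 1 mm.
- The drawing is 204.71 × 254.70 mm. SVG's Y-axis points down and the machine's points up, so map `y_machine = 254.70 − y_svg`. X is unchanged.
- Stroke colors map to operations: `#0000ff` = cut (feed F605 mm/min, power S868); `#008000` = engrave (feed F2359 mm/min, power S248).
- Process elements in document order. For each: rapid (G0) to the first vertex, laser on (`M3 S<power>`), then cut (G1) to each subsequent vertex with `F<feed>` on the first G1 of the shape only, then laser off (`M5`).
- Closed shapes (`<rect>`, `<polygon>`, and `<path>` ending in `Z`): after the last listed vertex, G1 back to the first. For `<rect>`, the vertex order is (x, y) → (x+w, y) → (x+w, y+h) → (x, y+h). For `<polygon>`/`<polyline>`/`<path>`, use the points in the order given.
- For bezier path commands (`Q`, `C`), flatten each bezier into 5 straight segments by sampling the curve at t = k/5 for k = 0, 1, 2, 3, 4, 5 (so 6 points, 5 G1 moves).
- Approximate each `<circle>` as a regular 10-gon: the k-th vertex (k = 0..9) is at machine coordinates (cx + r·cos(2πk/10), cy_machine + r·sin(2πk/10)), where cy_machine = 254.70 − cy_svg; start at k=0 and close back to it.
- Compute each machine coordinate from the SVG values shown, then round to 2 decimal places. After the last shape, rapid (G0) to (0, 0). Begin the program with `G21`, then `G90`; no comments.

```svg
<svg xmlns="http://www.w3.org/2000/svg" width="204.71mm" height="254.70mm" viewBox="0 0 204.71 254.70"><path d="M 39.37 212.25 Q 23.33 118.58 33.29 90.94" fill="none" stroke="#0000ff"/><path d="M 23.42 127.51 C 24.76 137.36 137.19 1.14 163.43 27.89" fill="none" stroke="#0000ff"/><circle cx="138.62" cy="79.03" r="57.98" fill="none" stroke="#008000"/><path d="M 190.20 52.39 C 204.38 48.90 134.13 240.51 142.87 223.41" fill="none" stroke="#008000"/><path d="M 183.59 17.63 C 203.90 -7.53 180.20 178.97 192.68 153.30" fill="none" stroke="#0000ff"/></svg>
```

G21
G90
G0 X39.37 Y42.45
M3 S868
G1 X33.99 Y77.28 F605
G1 X30.70 Y106.82
G1 X29.48 Y131.08
G1 X30.35 Y150.06
G1 X33.29 Y163.76
M5
G0 X23.42 Y127.19
M3 S868
G1 X35.98 Y136.34 F605
G1 X65.73 Y165.71
G1 X103.20 Y200.46
G1 X138.92 Y225.78
G1 X163.43 Y226.81
M5
G0 X196.60 Y175.67
M3 S248
G1 X185.53 Y209.75 F2359
G1 X156.54 Y230.81
G1 X120.70 Y230.81
G1 X91.71 Y209.75
G1 X80.64 Y175.67
G1 X91.71 Y141.59
G1 X120.70 Y120.53
G1 X156.54 Y120.53
G1 X185.53 Y141.59
G1 X196.60 Y175.67
M5
G0 X190.20 Y202.31
M3 S248
G1 X189.88 Y184.22 F2359
G1 X177.15 Y138.69
G1 X159.84 Y85.11
G1 X145.80 Y42.84
G1 X142.87 Y31.29
M5
G0 X183.59 Y237.07
M3 S868
G1 X191.14 Y230.16 F605
G1 X191.97 Y192.79
G1 X189.94 Y145.31
G1 X188.89 Y108.07
G1 X192.68 Y101.40
M5
G0 X0.00 Y0.00

viewBox `0 0 204.71 254.70` with mm width/height → 1 unit = 1 mm. Flip: y_m = 254.70 − y_svg.

**Shape 1** — `<path>` quadratic bezier, stroke `#0000ff` → cut (S868, F605). Control points (SVG): P0=(39.37,212.25), P1=(23.33,118.58), P2=(33.29,90.94); sampled at t=k/5. Machine vertices: (39.37,42.45) → (33.99,77.28) → (30.70,106.82) → (29.48,131.08) → (30.35,150.06) → (33.29,163.76). Open path.

**Shape 2** — `<path>` cubic bezier, stroke `#0000ff` → cut (S868, F605). Control points (SVG): P0=(23.42,127.51), P1=(24.76,137.36), P2=(137.19,1.14), P3=(163.43,27.89); sampled at t=k/5. Machine vertices: (23.42,127.19) → (35.98,136.34) → (65.73,165.71) → (103.20,200.46) → (138.92,225.78) → (163.43,226.81). Open path.

**Shape 3** — `<circle>` circle, stroke `#008000` → engrave (S248, F2359). Machine vertices: (196.60,175.67) → (185.53,209.75) → (156.54,230.81) → (120.70,230.81) → (91.71,209.75) → (80.64,175.67) → (91.71,141.59) → (120.70,120.53) → (156.54,120.53) → (185.53,141.59) → (196.60,175.67). Closed: final G1 returns to the first vertex.

**Shape 4** — `<path>` cubic bezier, stroke `#008000` → engrave (S248, F2359). Control points (SVG): P0=(190.20,52.39), P1=(204.38,48.90), P2=(134.13,240.51), P3=(142.87,223.41); sampled at t=k/5. Machine vertices: (190.20,202.31) → (189.88,184.22) → (177.15,138.69) → (159.84,85.11) → (145.80,42.84) → (142.87,31.29). Open path.

**Shape 5** — `<path>` cubic bezier, stroke `#0000ff` → cut (S868, F605). Control points (SVG): P0=(183.59,17.63), P1=(203.90,-7.53), P2=(180.20,178.97), P3=(192.68,153.30); sampled at t=k/5. Machine vertices: (183.59,237.07) → (191.14,230.16) → (191.97,192.79) → (189.94,145.31) → (188.89,108.07) → (192.68,101.40). Open path.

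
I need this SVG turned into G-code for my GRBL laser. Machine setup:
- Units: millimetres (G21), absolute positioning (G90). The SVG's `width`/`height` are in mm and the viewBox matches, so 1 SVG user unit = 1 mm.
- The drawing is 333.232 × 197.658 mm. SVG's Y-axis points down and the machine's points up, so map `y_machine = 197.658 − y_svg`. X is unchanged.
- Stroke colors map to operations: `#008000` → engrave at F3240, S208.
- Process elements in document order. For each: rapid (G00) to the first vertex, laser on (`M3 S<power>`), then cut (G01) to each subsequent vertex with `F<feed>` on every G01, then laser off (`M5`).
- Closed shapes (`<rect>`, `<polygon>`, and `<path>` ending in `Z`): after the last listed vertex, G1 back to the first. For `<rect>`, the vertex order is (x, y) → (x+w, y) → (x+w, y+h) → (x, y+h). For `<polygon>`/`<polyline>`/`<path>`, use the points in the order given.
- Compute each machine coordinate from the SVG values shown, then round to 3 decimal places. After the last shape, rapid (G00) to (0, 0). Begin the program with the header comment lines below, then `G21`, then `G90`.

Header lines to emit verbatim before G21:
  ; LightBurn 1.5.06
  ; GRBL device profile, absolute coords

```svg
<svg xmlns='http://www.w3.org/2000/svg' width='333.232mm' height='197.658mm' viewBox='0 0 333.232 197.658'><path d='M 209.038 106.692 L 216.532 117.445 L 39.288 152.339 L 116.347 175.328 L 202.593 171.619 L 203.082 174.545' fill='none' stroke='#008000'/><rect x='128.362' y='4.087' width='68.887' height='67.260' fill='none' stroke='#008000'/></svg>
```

viewBox `0 0 333.232 197.658` with mm width/height → 1 unit = 1 mm. Flip: y_m = 197.658 − y_svg.

**Shape 1** — `<path>` open polyline, stroke `#008000` → engrave (S208, F3240). Machine vertices: (209.038,90.966) → (216.532,80.213) → (39.288,45.319) → (116.347,22.330) → (202.593,26.039) → (203.082,23.113). Open path.

**Shape 2** — `<rect>` rectangle, stroke `#008000` → engrave (S208, F3240). Machine vertices: (128.362,193.571) → (197.249,193.571) → (197.249,126.311) → (128.362,126.311) → (128.362,193.571). Closed: final G1 returns to the first vertex.

; LightBurn 1.5.06
; GRBL device profile, absolute coords
G21
G90
G00 X209.038 Y90.966
M3 S208
G01 X216.532 Y80.213 F3240
G01 X39.288 Y45.319 F3240
G01 X116.347 Y22.330 F3240
G01 X202.593 Y26.039 F3240
G01 X203.082 Y23.113 F3240
M5
G00 X128.362 Y193.571
M3 S208
G01 X197.249 Y193.571 F3240
G01 X197.249 Y126.311 F3240
G01 X128.362 Y126.311 F3240
G01 X128.362 Y193.571 F3240
M5
G00 X0.000 Y0.000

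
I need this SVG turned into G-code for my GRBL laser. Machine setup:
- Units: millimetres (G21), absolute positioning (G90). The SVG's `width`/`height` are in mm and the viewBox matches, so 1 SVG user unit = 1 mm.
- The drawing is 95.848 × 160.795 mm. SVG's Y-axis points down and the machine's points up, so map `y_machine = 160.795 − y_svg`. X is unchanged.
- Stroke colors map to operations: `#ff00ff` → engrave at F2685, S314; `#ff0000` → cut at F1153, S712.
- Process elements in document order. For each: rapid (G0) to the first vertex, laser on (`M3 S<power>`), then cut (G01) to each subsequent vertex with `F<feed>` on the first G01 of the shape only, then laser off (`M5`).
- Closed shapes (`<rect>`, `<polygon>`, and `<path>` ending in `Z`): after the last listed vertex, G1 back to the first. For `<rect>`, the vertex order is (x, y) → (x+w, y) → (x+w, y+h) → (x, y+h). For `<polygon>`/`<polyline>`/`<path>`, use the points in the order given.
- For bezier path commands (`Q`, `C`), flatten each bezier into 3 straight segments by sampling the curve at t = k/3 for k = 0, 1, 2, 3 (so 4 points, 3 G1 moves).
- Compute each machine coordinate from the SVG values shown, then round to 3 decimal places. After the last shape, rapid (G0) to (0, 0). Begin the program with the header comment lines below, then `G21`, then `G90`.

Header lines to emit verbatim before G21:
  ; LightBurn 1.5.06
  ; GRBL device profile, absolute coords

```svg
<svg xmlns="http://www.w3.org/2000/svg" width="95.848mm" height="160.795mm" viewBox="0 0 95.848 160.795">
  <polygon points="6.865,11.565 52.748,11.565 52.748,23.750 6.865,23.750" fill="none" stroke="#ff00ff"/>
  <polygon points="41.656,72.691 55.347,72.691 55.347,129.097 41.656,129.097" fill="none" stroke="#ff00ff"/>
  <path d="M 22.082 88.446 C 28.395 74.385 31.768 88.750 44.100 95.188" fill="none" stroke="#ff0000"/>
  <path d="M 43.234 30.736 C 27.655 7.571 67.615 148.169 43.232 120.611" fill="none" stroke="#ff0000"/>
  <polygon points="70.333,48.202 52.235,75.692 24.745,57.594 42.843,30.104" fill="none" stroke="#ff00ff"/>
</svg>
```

viewBox `0 0 95.848 160.795` with mm width/height → 1 unit = 1 mm. Flip: y_m = 160.795 − y_svg.

**Shape 1** — `<polygon>` rectangle, stroke `#ff00ff` → engrave (S314, F2685). Machine vertices: (6.865,149.230) → (52.748,149.230) → (52.748,137.045) → (6.865,137.045) → (6.865,149.230). Closed: final G1 returns to the first vertex.

**Shape 2** — `<polygon>` rectangle, stroke `#ff00ff` → engrave (S314, F2685). Machine vertices: (41.656,88.104) → (55.347,88.104) → (55.347,31.698) → (41.656,31.698) → (41.656,88.104). Closed: final G1 returns to the first vertex.

**Shape 3** — `<path>` cubic bezier, stroke `#ff0000` → cut (S712, F1153). Control points (SVG): P0=(22.082,88.446), P1=(28.395,74.385), P2=(31.768,88.750), P3=(44.100,95.188); sampled at t=k/3. Machine vertices: (22.082,72.349) → (27.856,78.281) → (34.314,73.341) → (44.100,65.607). Open path.

**Shape 4** — `<path>` cubic bezier, stroke `#ff0000` → cut (S712, F1153). Control points (SVG): P0=(43.234,30.736), P1=(27.655,7.571), P2=(67.615,148.169), P3=(43.232,120.611); sampled at t=k/3. Machine vertices: (43.234,130.059) → (41.728,110.930) → (50.607,56.385) → (43.232,40.184). Open path.

**Shape 5** — `<polygon>` regular polygon, stroke `#ff00ff` → engrave (S314, F2685). Machine vertices: (70.333,112.593) → (52.235,85.103) → (24.745,103.201) → (42.843,130.691) → (70.333,112.593). Closed: final G1 returns to the first vertex.

; LightBurn 1.5.06
; GRBL device profile, absolute coords
G21
G90
G0 X6.865 Y149.230
M3 S314
G01 X52.748 Y149.230 F2685
G01 X52.748 Y137.045
G01 X6.865 Y137.045
G01 X6.865 Y149.230
M5
G0 X41.656 Y88.104
M3 S314
G01 X55.347 Y88.104 F2685
G01 X55.347 Y31.698
G01 X41.656 Y31.698
G01 X41.656 Y88.104
M5
G0 X22.082 Y72.349
M3 S712
G01 X27.856 Y78.281 F1153
G01 X34.314 Y73.341
G01 X44.100 Y65.607
M5
G0 X43.234 Y130.059
M3 S712
G01 X41.728 Y110.930 F1153
G01 X50.607 Y56.385
G01 X43.232 Y40.184
M5
G0 X70.333 Y112.593
M3 S314
G01 X52.235 Y85.103 F2685
G01 X24.745 Y103.201
G01 X42.843 Y130.691
G01 X70.333 Y112.593
M5
G0 X0.000 Y0.000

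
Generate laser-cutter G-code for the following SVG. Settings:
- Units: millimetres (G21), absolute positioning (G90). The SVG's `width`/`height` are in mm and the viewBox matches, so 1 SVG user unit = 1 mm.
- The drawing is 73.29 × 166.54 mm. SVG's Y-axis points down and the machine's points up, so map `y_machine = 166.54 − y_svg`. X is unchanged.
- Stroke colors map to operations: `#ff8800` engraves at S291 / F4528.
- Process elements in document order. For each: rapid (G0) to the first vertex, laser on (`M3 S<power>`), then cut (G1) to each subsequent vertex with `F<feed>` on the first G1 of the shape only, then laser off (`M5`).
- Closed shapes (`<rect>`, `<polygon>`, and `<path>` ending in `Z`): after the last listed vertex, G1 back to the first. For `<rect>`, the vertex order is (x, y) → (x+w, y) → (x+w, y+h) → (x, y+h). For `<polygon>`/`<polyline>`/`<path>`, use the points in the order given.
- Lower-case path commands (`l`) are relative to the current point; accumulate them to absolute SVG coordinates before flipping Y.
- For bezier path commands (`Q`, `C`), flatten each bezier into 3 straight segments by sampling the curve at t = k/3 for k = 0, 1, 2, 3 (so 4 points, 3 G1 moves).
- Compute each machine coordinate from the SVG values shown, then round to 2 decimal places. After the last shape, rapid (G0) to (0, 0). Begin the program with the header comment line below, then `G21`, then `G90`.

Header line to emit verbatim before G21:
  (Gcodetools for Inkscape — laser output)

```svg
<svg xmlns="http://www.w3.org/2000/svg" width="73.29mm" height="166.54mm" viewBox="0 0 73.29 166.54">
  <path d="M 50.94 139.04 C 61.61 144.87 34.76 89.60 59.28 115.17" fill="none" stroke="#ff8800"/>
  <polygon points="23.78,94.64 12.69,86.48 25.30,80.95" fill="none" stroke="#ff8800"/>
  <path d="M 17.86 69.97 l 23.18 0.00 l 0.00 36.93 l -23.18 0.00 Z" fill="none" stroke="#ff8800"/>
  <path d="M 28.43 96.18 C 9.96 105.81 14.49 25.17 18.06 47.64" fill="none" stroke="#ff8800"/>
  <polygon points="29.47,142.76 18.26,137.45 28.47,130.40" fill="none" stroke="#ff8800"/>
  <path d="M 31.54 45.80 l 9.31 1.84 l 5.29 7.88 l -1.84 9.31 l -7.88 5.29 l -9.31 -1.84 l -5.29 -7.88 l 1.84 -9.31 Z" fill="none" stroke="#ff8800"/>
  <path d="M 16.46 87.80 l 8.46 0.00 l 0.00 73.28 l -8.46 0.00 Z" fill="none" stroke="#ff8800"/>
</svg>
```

Since the viewBox matches the mm dimensions, user units are millimetres directly. The only transform is the Y-flip y_m = 166.54 − y_svg.

Shape 1 is a cubic bezier drawn with `<path>`. Its stroke #ff8800 means engrave at S291, F4528. After flipping Y the toolpath is (50.94,27.50) → (52.40,36.78) → (48.59,55.25) → (59.28,51.37).

Shape 2 is a regular polygon drawn with `<polygon>`. Its stroke #ff8800 means engrave at S291, F4528. After flipping Y the toolpath is (23.78,71.90) → (12.69,80.06) → (25.30,85.59) → (23.78,71.90), returning to the start.

Shape 3 is a rectangle drawn with `<path>`. Its stroke #ff8800 means engrave at S291, F4528. After flipping Y the toolpath is (17.86,96.57) → (41.04,96.57) → (41.04,59.64) → (17.86,59.64) → (17.86,96.57), returning to the start.

Shape 4 is a cubic bezier drawn with `<path>`. Its stroke #ff8800 means engrave at S291, F4528. After flipping Y the toolpath is (28.43,70.36) → (16.74,83.66) → (15.06,114.16) → (18.06,118.90).

Shape 5 is a regular polygon drawn with `<polygon>`. Its stroke #ff8800 means engrave at S291, F4528. After flipping Y the toolpath is (29.47,23.78) → (18.26,29.09) → (28.47,36.14) → (29.47,23.78), returning to the start.

Shape 6 is a regular polygon drawn with `<path>`. Its stroke #ff8800 means engrave at S291, F4528. After flipping Y the toolpath is (31.54,120.74) → (40.85,118.90) → (46.14,111.02) → (44.30,101.71) → (36.42,96.42) → (27.11,98.26) → (21.82,106.14) → (23.66,115.45) → (31.54,120.74), returning to the start.

Shape 7 is a rectangle drawn with `<path>`. Its stroke #ff8800 means engrave at S291, F4528. After flipping Y the toolpath is (16.46,78.74) → (24.92,78.74) → (24.92,5.46) → (16.46,5.46) → (16.46,78.74), returning to the start.

(Gcodetools for Inkscape — laser output)
G21
G90
G0 X50.94 Y27.50
M3 S291
G1 X52.40 Y36.78 F4528
G1 X48.59 Y55.25
G1 X59.28 Y51.37
M5
G0 X23.78 Y71.90
M3 S291
G1 X12.69 Y80.06 F4528
G1 X25.30 Y85.59
G1 X23.78 Y71.90
M5
G0 X17.86 Y96.57
M3 S291
G1 X41.04 Y96.57 F4528
G1 X41.04 Y59.64
G1 X17.86 Y59.64
G1 X17.86 Y96.57
M5
G0 X28.43 Y70.36
M3 S291
G1 X16.74 Y83.66 F4528
G1 X15.06 Y114.16
G1 X18.06 Y118.90
M5
G0 X29.47 Y23.78
M3 S291
G1 X18.26 Y29.09 F4528
G1 X28.47 Y36.14
G1 X29.47 Y23.78
M5
G0 X31.54 Y120.74
M3 S291
G1 X40.85 Y118.90 F4528
G1 X46.14 Y111.02
G1 X44.30 Y101.71
G1 X36.42 Y96.42
G1 X27.11 Y98.26
G1 X21.82 Y106.14
G1 X23.66 Y115.45
G1 X31.54 Y120.74
M5
G0 X16.46 Y78.74
M3 S291
G1 X24.92 Y78.74 F4528
G1 X24.92 Y5.46
G1 X16.46 Y5.46
G1 X16.46 Y78.74
M5
G0 X0.00 Y0.00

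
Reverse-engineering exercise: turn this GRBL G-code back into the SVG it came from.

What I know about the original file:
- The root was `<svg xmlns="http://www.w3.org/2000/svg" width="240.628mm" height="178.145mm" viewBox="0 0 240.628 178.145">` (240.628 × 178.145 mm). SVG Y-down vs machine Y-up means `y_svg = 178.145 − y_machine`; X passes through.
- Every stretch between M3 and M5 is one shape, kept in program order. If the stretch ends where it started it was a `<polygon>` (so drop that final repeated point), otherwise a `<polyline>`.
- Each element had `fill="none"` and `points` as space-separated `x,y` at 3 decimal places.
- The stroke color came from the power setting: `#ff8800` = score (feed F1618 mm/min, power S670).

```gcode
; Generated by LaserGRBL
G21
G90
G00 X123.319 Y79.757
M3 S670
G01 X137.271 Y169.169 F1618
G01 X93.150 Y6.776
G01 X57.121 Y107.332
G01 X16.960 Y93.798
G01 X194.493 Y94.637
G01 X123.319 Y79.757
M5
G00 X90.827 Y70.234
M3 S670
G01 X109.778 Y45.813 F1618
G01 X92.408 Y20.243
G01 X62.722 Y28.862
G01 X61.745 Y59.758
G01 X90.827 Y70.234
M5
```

<svg xmlns="http://www.w3.org/2000/svg" width="240.628mm" height="178.145mm" viewBox="0 0 240.628 178.145">
  <polygon points="123.319,98.388 137.271,8.976 93.150,171.369 57.121,70.813 16.960,84.347 194.493,83.508" fill="none" stroke="#ff8800"/>
  <polygon points="90.827,107.911 109.778,132.332 92.408,157.902 62.722,149.283 61.745,118.387" fill="none" stroke="#ff8800"/>
</svg>

Machine Y-up, SVG Y-down with viewBox height 178.145, so y_svg = 178.145 − y_machine; X carries over. Every run uses S670, so all elements get stroke `#ff8800` (score).

Run 1: The run returns to its start, so emit a `<polygon>` with points (Y-flipped): 123.319,98.388 137.271,8.976 93.150,171.369 57.121,70.813 16.960,84.347 194.493,83.508.

Run 2: The run returns to its start, so emit a `<polygon>` with points (Y-flipped): 90.827,107.911 109.778,132.332 92.408,157.902 62.722,149.283 61.745,118.387.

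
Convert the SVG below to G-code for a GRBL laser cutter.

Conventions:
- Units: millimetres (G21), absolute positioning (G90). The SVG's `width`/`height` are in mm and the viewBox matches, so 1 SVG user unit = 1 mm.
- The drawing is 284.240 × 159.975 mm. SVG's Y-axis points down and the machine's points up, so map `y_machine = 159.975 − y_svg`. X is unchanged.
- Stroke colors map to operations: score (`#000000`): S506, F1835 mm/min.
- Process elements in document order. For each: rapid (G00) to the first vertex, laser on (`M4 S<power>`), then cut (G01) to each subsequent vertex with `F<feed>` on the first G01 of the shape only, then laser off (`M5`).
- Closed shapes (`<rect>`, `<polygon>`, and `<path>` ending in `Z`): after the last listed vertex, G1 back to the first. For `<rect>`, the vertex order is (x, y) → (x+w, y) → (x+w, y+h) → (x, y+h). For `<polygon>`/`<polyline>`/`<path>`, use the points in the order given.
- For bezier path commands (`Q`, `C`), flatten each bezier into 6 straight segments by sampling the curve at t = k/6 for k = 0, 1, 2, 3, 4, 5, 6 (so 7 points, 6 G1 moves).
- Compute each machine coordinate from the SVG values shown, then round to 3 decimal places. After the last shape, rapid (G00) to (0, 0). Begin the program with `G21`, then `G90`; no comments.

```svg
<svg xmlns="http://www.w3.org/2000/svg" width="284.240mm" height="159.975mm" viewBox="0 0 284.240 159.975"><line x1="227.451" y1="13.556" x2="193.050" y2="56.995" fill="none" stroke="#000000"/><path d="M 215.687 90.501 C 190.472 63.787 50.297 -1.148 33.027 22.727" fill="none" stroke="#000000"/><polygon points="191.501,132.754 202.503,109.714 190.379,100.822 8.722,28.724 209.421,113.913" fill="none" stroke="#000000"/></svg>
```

G21
G90
G00 X227.451 Y146.419
M4 S506
G01 X193.050 Y102.980 F1835
M5
G00 X215.687 Y69.474
M4 S506
G01 X194.601 Y85.428 F1835
G01 X160.962 Y104.223
G01 X121.378 Y122.332
G01 X82.456 Y136.225
G01 X50.803 Y142.373
G01 X33.027 Y137.248
M5
G00 X191.501 Y27.221
M4 S506
G01 X202.503 Y50.261 F1835
G01 X190.379 Y59.153
G01 X8.722 Y131.251
G01 X209.421 Y46.062
G01 X191.501 Y27.221
M5
G00 X0.000 Y0.000

1 u = 1 mm; y_m = 159.975 − y.

[1] `<line>` line segment, #000000→score S506 F1835: (227.451,146.419) → (193.050,102.980)

[2] `<path>` cubic bezier, #000000→score S506 F1835: (215.687,69.474) → (194.601,85.428) → (160.962,104.223) → (121.378,122.332) → (82.456,136.225) → (50.803,142.373) → (33.027,137.248)

[3] `<polygon>` closed polygon, #000000→score S506 F1835: (191.501,27.221) → (202.503,50.261) → (190.379,59.153) → (8.722,131.251) → (209.421,46.062) → (191.501,27.221) (closed)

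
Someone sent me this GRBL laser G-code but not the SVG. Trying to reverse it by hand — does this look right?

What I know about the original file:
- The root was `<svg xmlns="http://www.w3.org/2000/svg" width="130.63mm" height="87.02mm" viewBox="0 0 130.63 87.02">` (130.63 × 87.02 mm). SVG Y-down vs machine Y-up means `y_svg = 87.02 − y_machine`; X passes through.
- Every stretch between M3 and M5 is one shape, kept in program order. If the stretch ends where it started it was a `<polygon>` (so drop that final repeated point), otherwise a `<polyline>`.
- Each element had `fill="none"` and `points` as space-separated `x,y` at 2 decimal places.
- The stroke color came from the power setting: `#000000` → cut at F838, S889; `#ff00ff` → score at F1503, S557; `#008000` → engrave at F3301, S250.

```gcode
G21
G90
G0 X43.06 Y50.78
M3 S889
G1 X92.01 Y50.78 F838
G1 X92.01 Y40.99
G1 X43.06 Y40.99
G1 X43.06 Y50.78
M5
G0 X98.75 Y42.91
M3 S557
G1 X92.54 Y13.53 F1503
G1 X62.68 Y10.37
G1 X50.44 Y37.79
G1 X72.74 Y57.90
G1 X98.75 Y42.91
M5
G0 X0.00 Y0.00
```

Machine Y-up, SVG Y-down with viewBox height 87.02, so y_svg = 87.02 − y_machine; X carries over.

Run 1: S889 ⇒ cut layer `#000000`. The run returns to its start, so emit a `<polygon>` with points (Y-flipped): 43.06,36.24 92.01,36.24 92.01,46.03 43.06,46.03.

Run 2: power S557 maps to stroke `#ff00ff` (score). The run returns to its start, so emit a `<polygon>` with points (Y-flipped): 98.75,44.11 92.54,73.49 62.68,76.65 50.44,49.23 72.74,29.12.

<svg xmlns="http://www.w3.org/2000/svg" width="130.63mm" height="87.02mm" viewBox="0 0 130.63 87.02">
  <polygon points="43.06,36.24 92.01,36.24 92.01,46.03 43.06,46.03" fill="none" stroke="#000000"/>
  <polygon points="98.75,44.11 92.54,73.49 62.68,76.65 50.44,49.23 72.74,29.12" fill="none" stroke="#ff00ff"/>
</svg>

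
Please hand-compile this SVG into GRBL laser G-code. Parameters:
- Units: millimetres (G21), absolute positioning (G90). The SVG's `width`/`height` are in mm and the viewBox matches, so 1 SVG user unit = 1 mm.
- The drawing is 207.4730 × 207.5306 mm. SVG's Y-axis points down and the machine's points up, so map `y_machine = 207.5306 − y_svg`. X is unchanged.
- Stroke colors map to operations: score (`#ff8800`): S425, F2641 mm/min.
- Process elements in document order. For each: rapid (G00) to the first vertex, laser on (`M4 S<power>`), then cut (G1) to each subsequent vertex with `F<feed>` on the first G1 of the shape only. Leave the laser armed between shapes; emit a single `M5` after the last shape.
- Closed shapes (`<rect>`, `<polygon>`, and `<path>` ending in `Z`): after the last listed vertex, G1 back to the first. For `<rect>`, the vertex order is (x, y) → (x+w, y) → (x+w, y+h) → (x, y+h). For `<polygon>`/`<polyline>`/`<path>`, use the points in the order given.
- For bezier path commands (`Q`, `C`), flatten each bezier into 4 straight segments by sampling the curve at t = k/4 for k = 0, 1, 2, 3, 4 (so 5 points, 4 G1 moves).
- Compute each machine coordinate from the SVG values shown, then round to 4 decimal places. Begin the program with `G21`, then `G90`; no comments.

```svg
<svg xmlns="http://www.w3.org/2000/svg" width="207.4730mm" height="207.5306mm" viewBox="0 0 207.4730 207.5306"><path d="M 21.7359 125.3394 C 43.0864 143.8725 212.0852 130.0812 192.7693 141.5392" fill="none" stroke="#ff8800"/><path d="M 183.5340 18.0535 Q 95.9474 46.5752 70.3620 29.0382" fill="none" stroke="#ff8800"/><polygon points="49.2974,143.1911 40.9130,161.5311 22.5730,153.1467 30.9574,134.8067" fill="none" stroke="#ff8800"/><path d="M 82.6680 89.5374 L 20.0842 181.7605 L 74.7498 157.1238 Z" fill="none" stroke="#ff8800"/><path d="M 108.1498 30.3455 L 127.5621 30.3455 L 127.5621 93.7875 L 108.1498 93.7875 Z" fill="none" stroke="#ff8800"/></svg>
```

G21
G90
G00 X21.7359 Y82.1912
M4 S425
G1 X60.1834 Y73.4526 F2641
G1 X122.5025 Y71.4381
G1 X177.1966 Y70.7502
G1 X192.7693 Y65.9914
G00 X183.5340 Y189.4771
M4 S425
G1 X143.6158 Y178.0949 F2641
G1 X111.4477 Y172.4701
G1 X87.0298 Y172.6026
G1 X70.3620 Y178.4924
G00 X49.2974 Y64.3395
M4 S425
G1 X40.9130 Y45.9995 F2641
G1 X22.5730 Y54.3839
G1 X30.9574 Y72.7239
G1 X49.2974 Y64.3395
G00 X82.6680 Y117.9932
M4 S425
G1 X20.0842 Y25.7701 F2641
G1 X74.7498 Y50.4068
G1 X82.6680 Y117.9932
G00 X108.1498 Y177.1851
M4 S425
G1 X127.5621 Y177.1851 F2641
G1 X127.5621 Y113.7431
G1 X108.1498 Y113.7431
G1 X108.1498 Y177.1851
M5

viewBox `0 0 207.4730 207.5306` with mm width/height → 1 unit = 1 mm. Flip: y_m = 207.5306 − y_svg.

**Shape 1** — `<path>` cubic bezier, stroke `#ff8800` → score (S425, F2641). Control points (SVG): P0=(21.7359,125.3394), P1=(43.0864,143.8725), P2=(212.0852,130.0812), P3=(192.7693,141.5392); sampled at t=k/4. Machine vertices: (21.7359,82.1912) → (60.1834,73.4526) → (122.5025,71.4381) → (177.1966,70.7502) → (192.7693,65.9914). Open path.

**Shape 2** — `<path>` quadratic bezier, stroke `#ff8800` → score (S425, F2641). Control points (SVG): P0=(183.5340,18.0535), P1=(95.9474,46.5752), P2=(70.3620,29.0382); sampled at t=k/4. Machine vertices: (183.5340,189.4771) → (143.6158,178.0949) → (111.4477,172.4701) → (87.0298,172.6026) → (70.3620,178.4924). Open path.

**Shape 3** — `<polygon>` regular polygon, stroke `#ff8800` → score (S425, F2641). Machine vertices: (49.2974,64.3395) → (40.9130,45.9995) → (22.5730,54.3839) → (30.9574,72.7239) → (49.2974,64.3395). Closed: final G1 returns to the first vertex.

**Shape 4** — `<path>` closed polygon, stroke `#ff8800` → score (S425, F2641). Machine vertices: (82.6680,117.9932) → (20.0842,25.7701) → (74.7498,50.4068) → (82.6680,117.9932). Closed: final G1 returns to the first vertex.

**Shape 5** — `<path>` rectangle, stroke `#ff8800` → score (S425, F2641). Machine vertices: (108.1498,177.1851) → (127.5621,177.1851) → (127.5621,113.7431) → (108.1498,113.7431) → (108.1498,177.1851). Closed: final G1 returns to the first vertex.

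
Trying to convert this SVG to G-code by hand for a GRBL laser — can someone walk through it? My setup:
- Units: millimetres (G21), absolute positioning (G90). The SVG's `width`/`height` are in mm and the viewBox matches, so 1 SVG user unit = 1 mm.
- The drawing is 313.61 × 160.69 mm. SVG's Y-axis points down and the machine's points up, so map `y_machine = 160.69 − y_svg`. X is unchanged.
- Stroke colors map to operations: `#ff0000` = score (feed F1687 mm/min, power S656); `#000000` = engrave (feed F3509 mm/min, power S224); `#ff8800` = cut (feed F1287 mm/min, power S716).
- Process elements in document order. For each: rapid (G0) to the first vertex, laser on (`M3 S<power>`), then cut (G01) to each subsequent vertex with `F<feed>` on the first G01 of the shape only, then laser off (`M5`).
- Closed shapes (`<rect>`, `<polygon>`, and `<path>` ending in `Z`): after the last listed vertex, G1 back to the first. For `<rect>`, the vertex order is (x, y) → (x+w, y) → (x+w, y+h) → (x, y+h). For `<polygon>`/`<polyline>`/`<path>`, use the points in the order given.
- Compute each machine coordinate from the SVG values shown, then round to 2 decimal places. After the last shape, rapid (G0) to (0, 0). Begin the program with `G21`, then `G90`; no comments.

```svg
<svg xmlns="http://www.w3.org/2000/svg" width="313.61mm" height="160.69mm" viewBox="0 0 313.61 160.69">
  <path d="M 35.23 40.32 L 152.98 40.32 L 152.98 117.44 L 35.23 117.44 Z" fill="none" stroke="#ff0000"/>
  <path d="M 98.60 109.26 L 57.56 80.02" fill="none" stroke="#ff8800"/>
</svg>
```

Since the viewBox matches the mm dimensions, user units are millimetres directly. The only transform is the Y-flip y_m = 160.69 − y_svg.

Shape 1 is a rectangle drawn with `<path>`. Its stroke #ff0000 means score at S656, F1687. After flipping Y the toolpath is (35.23,120.37) → (152.98,120.37) → (152.98,43.25) → (35.23,43.25) → (35.23,120.37), returning to the start.

Shape 2 is a line segment drawn with `<path>`. Its stroke #ff8800 means cut at S716, F1287. After flipping Y the toolpath is (98.60,51.43) → (57.56,80.67).

G21
G90
G0 X35.23 Y120.37
M3 S656
G01 X152.98 Y120.37 F1687
G01 X152.98 Y43.25
G01 X35.23 Y43.25
G01 X35.23 Y120.37
M5
G0 X98.60 Y51.43
M3 S716
G01 X57.56 Y80.67 F1287
M5
G0 X0.00 Y0.00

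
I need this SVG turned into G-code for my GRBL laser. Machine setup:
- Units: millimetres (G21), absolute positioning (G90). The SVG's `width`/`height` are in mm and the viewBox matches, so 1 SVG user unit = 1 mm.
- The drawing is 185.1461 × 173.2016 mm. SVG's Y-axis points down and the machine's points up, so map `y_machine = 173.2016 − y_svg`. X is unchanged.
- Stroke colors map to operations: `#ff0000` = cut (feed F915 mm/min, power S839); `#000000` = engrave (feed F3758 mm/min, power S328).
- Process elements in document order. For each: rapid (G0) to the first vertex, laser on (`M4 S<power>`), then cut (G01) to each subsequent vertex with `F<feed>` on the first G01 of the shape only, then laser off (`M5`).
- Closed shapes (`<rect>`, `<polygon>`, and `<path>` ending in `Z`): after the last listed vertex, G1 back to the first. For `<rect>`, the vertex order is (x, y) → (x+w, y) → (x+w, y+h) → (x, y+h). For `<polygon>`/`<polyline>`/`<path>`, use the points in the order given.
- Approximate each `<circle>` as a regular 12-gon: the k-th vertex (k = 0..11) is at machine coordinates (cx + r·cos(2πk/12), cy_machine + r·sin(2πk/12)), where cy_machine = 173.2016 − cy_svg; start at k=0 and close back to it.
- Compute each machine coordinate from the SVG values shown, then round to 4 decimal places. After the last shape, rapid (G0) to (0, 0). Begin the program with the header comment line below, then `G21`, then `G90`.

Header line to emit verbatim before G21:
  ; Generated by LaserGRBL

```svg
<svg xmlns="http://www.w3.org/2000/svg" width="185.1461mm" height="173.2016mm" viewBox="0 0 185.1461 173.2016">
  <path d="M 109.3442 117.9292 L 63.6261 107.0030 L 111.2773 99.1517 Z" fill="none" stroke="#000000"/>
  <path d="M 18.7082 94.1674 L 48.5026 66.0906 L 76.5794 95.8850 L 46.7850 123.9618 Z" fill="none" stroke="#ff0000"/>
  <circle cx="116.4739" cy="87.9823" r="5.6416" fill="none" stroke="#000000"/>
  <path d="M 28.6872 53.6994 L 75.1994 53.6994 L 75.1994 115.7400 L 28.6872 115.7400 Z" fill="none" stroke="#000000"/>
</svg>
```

; Generated by LaserGRBL
G21
G90
G0 X109.3442 Y55.2724
M4 S328
G01 X63.6261 Y66.1986 F3758
G01 X111.2773 Y74.0499
G01 X109.3442 Y55.2724
M5
G0 X18.7082 Y79.0342
M4 S839
G01 X48.5026 Y107.1110 F915
G01 X76.5794 Y77.3166
G01 X46.7850 Y49.2398
G01 X18.7082 Y79.0342
M5
G0 X122.1155 Y85.2193
M4 S328
G01 X121.3597 Y88.0401 F3758
G01 X119.2947 Y90.1051
G01 X116.4739 Y90.8609
G01 X113.6531 Y90.1051
G01 X111.5881 Y88.0401
G01 X110.8323 Y85.2193
G01 X111.5881 Y82.3985
G01 X113.6531 Y80.3335
G01 X116.4739 Y79.5777
G01 X119.2947 Y80.3335
G01 X121.3597 Y82.3985
G01 X122.1155 Y85.2193
M5
G0 X28.6872 Y119.5022
M4 S328
G01 X75.1994 Y119.5022 F3758
G01 X75.1994 Y57.4616
G01 X28.6872 Y57.4616
G01 X28.6872 Y119.5022
M5
G0 X0.0000 Y0.0000

viewBox `0 0 185.1461 173.2016` with mm width/height → 1 unit = 1 mm. Flip: y_m = 173.2016 − y_svg.

**Shape 1** — `<path>` closed polygon, stroke `#000000` → engrave (S328, F3758). Machine vertices: (109.3442,55.2724) → (63.6261,66.1986) → (111.2773,74.0499) → (109.3442,55.2724). Closed: final G1 returns to the first vertex.

**Shape 2** — `<path>` regular polygon, stroke `#ff0000` → cut (S839, F915). Machine vertices: (18.7082,79.0342) → (48.5026,107.1110) → (76.5794,77.3166) → (46.7850,49.2398) → (18.7082,79.0342). Closed: final G1 returns to the first vertex.

**Shape 3** — `<circle>` circle, stroke `#000000` → engrave (S328, F3758). Machine vertices: (122.1155,85.2193) → (121.3597,88.0401) → (119.2947,90.1051) → (116.4739,90.8609) → (113.6531,90.1051) → (111.5881,88.0401) → (110.8323,85.2193) → (111.5881,82.3985) → (113.6531,80.3335) → (116.4739,79.5777) → (119.2947,80.3335) → (121.3597,82.3985) → (122.1155,85.2193). Closed: final G1 returns to the first vertex.

**Shape 4** — `<path>` rectangle, stroke `#000000` → engrave (S328, F3758). Machine vertices: (28.6872,119.5022) → (75.1994,119.5022) → (75.1994,57.4616) → (28.6872,57.4616) → (28.6872,119.5022). Closed: final G1 returns to the first vertex.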